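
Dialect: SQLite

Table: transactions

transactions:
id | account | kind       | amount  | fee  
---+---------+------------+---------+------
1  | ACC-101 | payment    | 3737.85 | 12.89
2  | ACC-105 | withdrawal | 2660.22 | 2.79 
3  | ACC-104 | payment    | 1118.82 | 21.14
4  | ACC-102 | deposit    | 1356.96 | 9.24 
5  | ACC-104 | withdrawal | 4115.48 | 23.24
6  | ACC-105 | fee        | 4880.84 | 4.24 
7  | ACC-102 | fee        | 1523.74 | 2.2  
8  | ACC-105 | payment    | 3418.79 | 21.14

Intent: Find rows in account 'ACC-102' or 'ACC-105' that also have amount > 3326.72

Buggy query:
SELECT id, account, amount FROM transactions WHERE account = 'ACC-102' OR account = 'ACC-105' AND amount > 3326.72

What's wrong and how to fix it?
Bug: AND binds tighter than OR, so this parses as account = 'ACC-102' OR (account = 'ACC-105' AND amount > 3326.72)

Fix: Group the OR with parentheses (or use IN), then AND the threshold

Corrected query:
SELECT id, account, amount FROM transactions WHERE (account = 'ACC-102' OR account = 'ACC-105') AND amount > 3326.72

Result:
id | account | amount 
---+---------+--------
6  | ACC-105 | 4880.84
8  | ACC-105 | 3418.79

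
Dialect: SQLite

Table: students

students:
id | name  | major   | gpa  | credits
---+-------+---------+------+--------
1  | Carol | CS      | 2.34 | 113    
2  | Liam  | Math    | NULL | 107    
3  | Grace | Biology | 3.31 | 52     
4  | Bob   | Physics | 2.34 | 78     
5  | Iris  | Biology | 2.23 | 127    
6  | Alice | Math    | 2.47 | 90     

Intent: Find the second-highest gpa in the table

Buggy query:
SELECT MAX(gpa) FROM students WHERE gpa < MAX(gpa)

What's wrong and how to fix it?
Bug: The inner MAX is an aggregate inside WHERE, which is not allowed

Fix: Put the inner MAX in a scalar subquery

Corrected query:
SELECT MAX(gpa) FROM students WHERE gpa < (SELECT MAX(gpa) FROM students)

Result:
MAX(gpa)
--------
2.47    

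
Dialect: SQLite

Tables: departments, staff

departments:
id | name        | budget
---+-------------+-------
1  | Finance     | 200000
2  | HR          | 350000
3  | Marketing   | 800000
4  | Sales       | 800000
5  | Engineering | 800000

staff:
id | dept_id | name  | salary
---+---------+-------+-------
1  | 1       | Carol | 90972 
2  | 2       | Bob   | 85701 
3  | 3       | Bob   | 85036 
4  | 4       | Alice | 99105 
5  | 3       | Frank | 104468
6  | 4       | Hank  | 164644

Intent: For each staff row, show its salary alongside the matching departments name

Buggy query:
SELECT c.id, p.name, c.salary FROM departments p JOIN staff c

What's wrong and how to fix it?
Bug: JOIN with no ON clause produces a cartesian product; every staff row pairs with every departments row

Fix: Specify the join condition linking the foreign key to the parent id

Corrected query:
SELECT c.id, p.name, c.salary FROM departments p JOIN staff c ON c.dept_id = p.id

Result:
id | name      | salary
---+-----------+-------
1  | Finance   | 90972 
2  | HR        | 85701 
3  | Marketing | 85036 
4  | Sales     | 99105 
5  | Marketing | 104468
6  | Sales     | 164644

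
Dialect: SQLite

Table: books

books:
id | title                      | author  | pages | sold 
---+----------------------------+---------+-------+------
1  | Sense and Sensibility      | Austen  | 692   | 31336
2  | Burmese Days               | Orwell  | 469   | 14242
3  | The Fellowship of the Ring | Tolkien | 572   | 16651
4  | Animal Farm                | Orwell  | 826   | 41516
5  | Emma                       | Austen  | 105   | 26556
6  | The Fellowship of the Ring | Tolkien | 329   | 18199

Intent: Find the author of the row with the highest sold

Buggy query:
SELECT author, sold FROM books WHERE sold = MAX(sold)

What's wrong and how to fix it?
Bug: WHERE is evaluated per row; an aggregate over the whole table isn't defined there

Fix: Wrap MAX in a scalar subquery so WHERE compares against a single value

Corrected query:
SELECT author, sold FROM books WHERE sold = (SELECT MAX(sold) FROM books)

Result:
author | sold 
-------+------
Orwell | 41516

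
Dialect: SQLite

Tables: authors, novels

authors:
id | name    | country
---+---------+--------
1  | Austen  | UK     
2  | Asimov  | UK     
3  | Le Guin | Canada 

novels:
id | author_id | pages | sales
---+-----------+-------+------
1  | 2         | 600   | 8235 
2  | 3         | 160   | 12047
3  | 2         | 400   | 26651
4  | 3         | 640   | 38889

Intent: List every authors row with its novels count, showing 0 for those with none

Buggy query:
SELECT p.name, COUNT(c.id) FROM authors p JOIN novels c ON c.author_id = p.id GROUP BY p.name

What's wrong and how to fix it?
Bug: INNER JOIN drops authors rows that have no matching novels rows

Fix: Use LEFT JOIN so parents without children still appear (COUNT(c.id) gives 0)

Corrected query:
SELECT p.name, COUNT(c.id) FROM authors p LEFT JOIN novels c ON c.author_id = p.id GROUP BY p.name

Result:
name    | COUNT(c.id)
--------+------------
Asimov  | 2          
Austen  | 0          
Le Guin | 2          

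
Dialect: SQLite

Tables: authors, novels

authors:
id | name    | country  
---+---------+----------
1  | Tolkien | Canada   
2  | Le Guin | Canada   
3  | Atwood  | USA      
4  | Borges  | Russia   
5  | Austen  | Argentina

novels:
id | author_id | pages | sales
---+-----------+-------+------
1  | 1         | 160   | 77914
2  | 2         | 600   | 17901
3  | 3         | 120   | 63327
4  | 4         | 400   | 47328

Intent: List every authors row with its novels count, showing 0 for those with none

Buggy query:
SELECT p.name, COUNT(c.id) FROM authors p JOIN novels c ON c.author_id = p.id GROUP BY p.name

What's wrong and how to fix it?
Bug: An inner join excludes parents with zero children

Fix: Switch to LEFT JOIN to retain unmatched parent rows

Corrected query:
SELECT p.name, COUNT(c.id) FROM authors p LEFT JOIN novels c ON c.author_id = p.id GROUP BY p.name

Result:
name    | COUNT(c.id)
--------+------------
Atwood  | 1          
Austen  | 0          
Borges  | 1          
Le Guin | 1          
Tolkien | 1          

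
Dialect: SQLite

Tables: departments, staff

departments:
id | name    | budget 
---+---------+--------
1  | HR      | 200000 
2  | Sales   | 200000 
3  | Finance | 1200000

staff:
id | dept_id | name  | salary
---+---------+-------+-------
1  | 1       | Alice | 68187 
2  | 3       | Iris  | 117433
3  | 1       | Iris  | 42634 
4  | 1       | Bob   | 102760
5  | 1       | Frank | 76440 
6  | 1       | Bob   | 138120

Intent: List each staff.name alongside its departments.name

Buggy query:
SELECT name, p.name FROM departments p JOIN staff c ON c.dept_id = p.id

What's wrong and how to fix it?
Bug: 'name' exists in both joined tables, so the database can't tell which one is meant

Fix: Qualify the column with its table alias (c.name)

Corrected query:
SELECT c.name, p.name FROM departments p JOIN staff c ON c.dept_id = p.id

Result:
name  | name   
------+--------
Alice | HR     
Iris  | Finance
Iris  | HR     
Bob   | HR     
Frank | HR     
Bob   | HR     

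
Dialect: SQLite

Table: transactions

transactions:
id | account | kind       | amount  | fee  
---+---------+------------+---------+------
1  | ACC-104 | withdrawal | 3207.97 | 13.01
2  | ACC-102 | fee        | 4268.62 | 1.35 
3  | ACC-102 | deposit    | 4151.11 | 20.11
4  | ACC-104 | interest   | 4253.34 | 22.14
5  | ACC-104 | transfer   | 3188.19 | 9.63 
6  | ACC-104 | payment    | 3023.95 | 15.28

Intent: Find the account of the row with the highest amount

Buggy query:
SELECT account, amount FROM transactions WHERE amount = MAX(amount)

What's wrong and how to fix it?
Bug: WHERE is evaluated per row; an aggregate over the whole table isn't defined there

Fix: Use a subquery: WHERE amount = (SELECT MAX(amount) FROM transactions)

Corrected query:
SELECT account, amount FROM transactions WHERE amount = (SELECT MAX(amount) FROM transactions)

Result:
account | amount 
--------+--------
ACC-102 | 4268.62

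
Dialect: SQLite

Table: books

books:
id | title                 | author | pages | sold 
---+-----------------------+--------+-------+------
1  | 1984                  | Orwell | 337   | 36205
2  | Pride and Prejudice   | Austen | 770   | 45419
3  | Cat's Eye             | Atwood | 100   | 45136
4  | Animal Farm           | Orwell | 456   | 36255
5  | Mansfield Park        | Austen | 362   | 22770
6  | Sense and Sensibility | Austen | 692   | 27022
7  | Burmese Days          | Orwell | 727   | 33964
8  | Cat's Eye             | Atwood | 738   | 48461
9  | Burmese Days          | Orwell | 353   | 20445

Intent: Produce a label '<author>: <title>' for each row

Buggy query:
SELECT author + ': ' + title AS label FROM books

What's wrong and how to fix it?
Bug: '+' is numeric addition; on text columns SQLite converts them to 0 instead of concatenating

Fix: Replace + with || to concatenate text

Corrected query:
SELECT author || ': ' || title AS label FROM books

Result:
label                        
-----------------------------
Orwell: 1984                 
Austen: Pride and Prejudice  
Atwood: Cat's Eye            
Orwell: Animal Farm          
Austen: Mansfield Park       
Austen: Sense and Sensibility
Orwell: Burmese Days         
Atwood: Cat's Eye            
Orwell: Burmese Days         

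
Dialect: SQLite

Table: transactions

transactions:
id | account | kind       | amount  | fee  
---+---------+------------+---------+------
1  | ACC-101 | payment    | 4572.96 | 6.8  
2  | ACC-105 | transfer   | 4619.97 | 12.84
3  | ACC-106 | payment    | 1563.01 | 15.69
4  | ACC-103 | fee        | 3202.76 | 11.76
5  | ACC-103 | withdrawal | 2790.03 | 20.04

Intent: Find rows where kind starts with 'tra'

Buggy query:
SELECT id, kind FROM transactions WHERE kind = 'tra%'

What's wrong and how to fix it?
Bug: Wildcards only work with LIKE; '=' treats '%' as a literal character

Fix: Replace '=' with LIKE so 'tra%' is treated as a pattern

Corrected query:
SELECT id, kind FROM transactions WHERE kind LIKE 'tra%'

Result:
id | kind    
---+---------
2  | transfer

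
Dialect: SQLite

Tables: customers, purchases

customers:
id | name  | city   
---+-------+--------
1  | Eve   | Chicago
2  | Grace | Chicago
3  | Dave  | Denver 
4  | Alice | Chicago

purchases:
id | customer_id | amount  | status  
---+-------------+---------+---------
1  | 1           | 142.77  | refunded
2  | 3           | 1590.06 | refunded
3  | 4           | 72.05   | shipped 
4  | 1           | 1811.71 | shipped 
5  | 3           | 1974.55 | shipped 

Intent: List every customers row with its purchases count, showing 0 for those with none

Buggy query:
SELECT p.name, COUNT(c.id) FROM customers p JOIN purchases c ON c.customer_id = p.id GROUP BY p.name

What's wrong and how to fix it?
Bug: INNER JOIN drops customers rows that have no matching purchases rows

Fix: Switch to LEFT JOIN to retain unmatched parent rows

Corrected query:
SELECT p.name, COUNT(c.id) FROM customers p LEFT JOIN purchases c ON c.customer_id = p.id GROUP BY p.name

Result:
name  | COUNT(c.id)
------+------------
Alice | 1          
Dave  | 2          
Eve   | 2          
Grace | 0          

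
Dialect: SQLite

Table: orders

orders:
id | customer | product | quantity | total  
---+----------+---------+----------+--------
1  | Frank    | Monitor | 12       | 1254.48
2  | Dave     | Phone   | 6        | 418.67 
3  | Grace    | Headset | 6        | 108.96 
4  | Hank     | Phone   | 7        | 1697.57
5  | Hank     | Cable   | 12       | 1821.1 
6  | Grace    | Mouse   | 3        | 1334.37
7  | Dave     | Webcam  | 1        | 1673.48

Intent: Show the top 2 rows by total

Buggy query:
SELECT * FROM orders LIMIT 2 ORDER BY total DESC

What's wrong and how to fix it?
Bug: ORDER BY cannot follow LIMIT; LIMIT is the final clause

Fix: Swap the clauses: ORDER BY first, then LIMIT

Corrected query:
SELECT * FROM orders ORDER BY total DESC LIMIT 2

Result:
id | customer | product | quantity | total  
---+----------+---------+----------+--------
5  | Hank     | Cable   | 12       | 1821.1 
4  | Hank     | Phone   | 7        | 1697.57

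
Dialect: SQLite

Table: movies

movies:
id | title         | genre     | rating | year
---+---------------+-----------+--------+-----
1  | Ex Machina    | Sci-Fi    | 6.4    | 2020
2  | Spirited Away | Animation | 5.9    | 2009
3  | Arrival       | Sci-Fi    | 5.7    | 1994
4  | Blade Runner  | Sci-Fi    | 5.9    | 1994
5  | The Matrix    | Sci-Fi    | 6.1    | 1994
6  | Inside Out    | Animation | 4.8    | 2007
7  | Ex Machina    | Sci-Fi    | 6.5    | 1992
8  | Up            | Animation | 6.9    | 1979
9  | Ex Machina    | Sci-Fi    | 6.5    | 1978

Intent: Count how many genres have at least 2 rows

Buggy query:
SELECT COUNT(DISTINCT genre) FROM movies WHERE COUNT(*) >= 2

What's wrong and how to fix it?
Bug: WHERE filters individual rows, not groups, so a group-level COUNT is invalid there

Fix: Use a subquery that GROUPs and filters with HAVING, then count its rows

Corrected query:
SELECT COUNT(*) FROM (SELECT genre FROM movies GROUP BY genre HAVING COUNT(*) >= 2)

Result:
COUNT(*)
--------
2       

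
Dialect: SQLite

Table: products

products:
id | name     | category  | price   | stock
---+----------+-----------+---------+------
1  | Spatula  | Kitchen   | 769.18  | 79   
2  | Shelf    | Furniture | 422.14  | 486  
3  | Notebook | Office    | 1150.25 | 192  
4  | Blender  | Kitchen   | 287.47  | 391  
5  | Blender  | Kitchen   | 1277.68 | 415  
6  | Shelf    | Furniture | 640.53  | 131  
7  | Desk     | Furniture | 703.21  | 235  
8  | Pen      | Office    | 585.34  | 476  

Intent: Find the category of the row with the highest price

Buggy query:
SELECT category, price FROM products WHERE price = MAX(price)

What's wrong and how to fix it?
Bug: WHERE is evaluated per row; an aggregate over the whole table isn't defined there

Fix: Wrap MAX in a scalar subquery so WHERE compares against a single value

Corrected query:
SELECT category, price FROM products WHERE price = (SELECT MAX(price) FROM products)

Result:
category | price  
---------+--------
Kitchen  | 1277.68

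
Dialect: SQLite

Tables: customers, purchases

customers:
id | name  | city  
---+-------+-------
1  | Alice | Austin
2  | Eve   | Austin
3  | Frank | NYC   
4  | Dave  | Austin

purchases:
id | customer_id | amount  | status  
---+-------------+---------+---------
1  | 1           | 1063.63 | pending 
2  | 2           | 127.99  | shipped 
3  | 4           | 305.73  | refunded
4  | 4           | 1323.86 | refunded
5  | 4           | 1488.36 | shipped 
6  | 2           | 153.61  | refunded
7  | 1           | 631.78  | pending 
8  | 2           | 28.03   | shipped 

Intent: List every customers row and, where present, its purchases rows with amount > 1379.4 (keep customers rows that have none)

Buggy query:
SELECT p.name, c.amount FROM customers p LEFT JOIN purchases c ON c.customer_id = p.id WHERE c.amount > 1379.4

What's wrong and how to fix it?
Bug: A WHERE condition on the right-hand table after LEFT JOIN drops unmatched parents

Fix: Move the right-table condition into the ON clause so unmatched parents are kept

Corrected query:
SELECT p.name, c.amount FROM customers p LEFT JOIN purchases c ON c.customer_id = p.id AND c.amount > 1379.4

Result:
name  | amount 
------+--------
Alice | NULL   
Eve   | NULL   
Frank | NULL   
Dave  | 1488.36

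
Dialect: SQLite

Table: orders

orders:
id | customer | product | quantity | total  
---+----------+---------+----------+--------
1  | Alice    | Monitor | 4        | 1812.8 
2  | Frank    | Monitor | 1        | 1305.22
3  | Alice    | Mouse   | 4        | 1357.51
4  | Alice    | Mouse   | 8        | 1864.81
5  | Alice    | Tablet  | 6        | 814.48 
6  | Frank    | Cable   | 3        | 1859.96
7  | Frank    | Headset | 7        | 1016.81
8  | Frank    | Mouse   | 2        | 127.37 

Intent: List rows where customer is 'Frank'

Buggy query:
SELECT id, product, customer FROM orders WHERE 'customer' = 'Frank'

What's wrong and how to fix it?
Bug: 'customer' in single quotes is a string literal, not the column; the comparison is literal-vs-literal and never true

Fix: Remove the quotes around the column name (or use double quotes for an identifier)

Corrected query:
SELECT id, product, customer FROM orders WHERE customer = 'Frank'

Result:
id | product | customer
---+---------+---------
2  | Monitor | Frank   
6  | Cable   | Frank   
7  | Headset | Frank   
8  | Mouse   | Frank   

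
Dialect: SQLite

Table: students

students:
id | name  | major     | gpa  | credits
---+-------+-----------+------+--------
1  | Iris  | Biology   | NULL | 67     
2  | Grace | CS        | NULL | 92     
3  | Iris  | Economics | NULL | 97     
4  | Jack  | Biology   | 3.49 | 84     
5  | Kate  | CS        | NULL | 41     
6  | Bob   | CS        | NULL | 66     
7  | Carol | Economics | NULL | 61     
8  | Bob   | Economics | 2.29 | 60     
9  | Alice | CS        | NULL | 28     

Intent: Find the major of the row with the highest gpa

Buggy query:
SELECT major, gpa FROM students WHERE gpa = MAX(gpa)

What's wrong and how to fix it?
Bug: MAX(gpa) is an aggregate and cannot be used directly in WHERE

Fix: Wrap MAX in a scalar subquery so WHERE compares against a single value

Corrected query:
SELECT major, gpa FROM students WHERE gpa = (SELECT MAX(gpa) FROM students)

Result:
major   | gpa 
--------+-----
Biology | 3.49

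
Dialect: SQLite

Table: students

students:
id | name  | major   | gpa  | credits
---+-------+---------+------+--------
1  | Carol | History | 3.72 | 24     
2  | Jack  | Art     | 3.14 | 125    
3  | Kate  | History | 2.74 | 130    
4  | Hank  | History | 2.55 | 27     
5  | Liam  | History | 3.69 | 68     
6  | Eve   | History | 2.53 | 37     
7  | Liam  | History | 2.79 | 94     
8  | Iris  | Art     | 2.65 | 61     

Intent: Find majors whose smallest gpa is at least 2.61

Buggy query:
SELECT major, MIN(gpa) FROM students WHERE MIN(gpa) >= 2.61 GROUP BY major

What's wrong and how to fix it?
Bug: Aggregates like MIN are computed per group after WHERE runs

Fix: Use HAVING for the per-group MIN condition

Corrected query:
SELECT major, MIN(gpa) FROM students GROUP BY major HAVING MIN(gpa) >= 2.61

Result:
major | MIN(gpa)
------+---------
Art   | 2.65    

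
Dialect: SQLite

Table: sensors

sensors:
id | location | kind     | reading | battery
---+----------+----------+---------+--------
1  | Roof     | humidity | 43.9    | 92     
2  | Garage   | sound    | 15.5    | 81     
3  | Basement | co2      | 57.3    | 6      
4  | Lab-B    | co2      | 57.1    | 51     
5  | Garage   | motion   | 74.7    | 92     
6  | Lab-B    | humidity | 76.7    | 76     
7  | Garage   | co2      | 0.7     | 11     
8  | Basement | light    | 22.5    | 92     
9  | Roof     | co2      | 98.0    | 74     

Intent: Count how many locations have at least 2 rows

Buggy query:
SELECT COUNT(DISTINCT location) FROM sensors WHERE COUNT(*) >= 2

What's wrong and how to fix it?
Bug: WHERE filters individual rows, not groups, so a group-level COUNT is invalid there

Fix: Use a subquery that GROUPs and filters with HAVING, then count its rows

Corrected query:
SELECT COUNT(*) FROM (SELECT location FROM sensors GROUP BY location HAVING COUNT(*) >= 2)

Result:
COUNT(*)
--------
4       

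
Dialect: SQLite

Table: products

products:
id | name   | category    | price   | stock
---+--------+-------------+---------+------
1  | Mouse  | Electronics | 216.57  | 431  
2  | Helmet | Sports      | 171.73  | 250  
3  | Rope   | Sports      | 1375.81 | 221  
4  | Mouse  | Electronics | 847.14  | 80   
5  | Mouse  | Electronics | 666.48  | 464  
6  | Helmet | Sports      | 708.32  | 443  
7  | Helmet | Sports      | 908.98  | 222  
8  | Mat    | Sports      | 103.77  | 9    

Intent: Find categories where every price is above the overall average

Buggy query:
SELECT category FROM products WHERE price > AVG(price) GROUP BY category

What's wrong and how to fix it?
Bug: AVG() is an aggregate; it can't sit directly in WHERE

Fix: Compute the overall average in a scalar subquery and compare each group's MIN against it in HAVING

Corrected query:
SELECT category FROM products GROUP BY category HAVING MIN(price) > (SELECT AVG(price) FROM products)

Result:
(no rows)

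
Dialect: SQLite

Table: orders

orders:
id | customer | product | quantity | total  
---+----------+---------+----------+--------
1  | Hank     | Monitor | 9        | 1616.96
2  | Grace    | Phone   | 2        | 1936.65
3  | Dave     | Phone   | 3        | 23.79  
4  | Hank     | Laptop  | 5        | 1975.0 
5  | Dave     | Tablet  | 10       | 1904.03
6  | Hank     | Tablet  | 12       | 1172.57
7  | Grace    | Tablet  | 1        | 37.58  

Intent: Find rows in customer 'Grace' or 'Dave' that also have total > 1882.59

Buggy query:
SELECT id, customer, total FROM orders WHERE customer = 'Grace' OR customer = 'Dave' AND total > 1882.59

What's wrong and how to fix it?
Bug: Without parentheses, AND is evaluated before OR, so the total filter only applies to the 'Dave' branch

Fix: Group the OR with parentheses (or use IN), then AND the threshold

Corrected query:
SELECT id, customer, total FROM orders WHERE (customer = 'Grace' OR customer = 'Dave') AND total > 1882.59

Result:
id | customer | total  
---+----------+--------
2  | Grace    | 1936.65
5  | Dave     | 1904.03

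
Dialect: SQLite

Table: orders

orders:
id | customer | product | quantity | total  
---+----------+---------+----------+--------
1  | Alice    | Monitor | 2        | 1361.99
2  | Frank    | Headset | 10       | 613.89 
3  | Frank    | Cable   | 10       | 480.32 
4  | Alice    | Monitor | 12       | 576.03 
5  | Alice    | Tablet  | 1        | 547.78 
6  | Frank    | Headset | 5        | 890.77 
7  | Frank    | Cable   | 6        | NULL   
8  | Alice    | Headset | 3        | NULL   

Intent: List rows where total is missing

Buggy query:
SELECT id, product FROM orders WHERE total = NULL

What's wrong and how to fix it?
Bug: Comparing to NULL with '=' never matches; NULL = NULL is unknown, not true

Fix: Replace '= NULL' with 'IS NULL'

Corrected query:
SELECT id, product FROM orders WHERE total IS NULL

Result:
id | product
---+--------
7  | Cable  
8  | Headset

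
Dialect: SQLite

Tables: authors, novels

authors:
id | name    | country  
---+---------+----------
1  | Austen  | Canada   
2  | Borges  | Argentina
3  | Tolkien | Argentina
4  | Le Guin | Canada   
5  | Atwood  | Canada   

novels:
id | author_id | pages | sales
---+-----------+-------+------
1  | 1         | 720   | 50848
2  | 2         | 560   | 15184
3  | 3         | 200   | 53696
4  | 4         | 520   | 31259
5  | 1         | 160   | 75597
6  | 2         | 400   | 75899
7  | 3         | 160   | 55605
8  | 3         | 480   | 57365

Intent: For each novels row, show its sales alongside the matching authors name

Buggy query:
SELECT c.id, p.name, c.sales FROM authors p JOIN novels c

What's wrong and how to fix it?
Bug: Missing join condition: each novels row is matched to all authors rows instead of just its own

Fix: Add ON c.author_id = p.id to the JOIN

Corrected query:
SELECT c.id, p.name, c.sales FROM authors p JOIN novels c ON c.author_id = p.id

Result:
id | name    | sales
---+---------+------
1  | Austen  | 50848
2  | Borges  | 15184
3  | Tolkien | 53696
4  | Le Guin | 31259
5  | Austen  | 75597
6  | Borges  | 75899
7  | Tolkien | 55605
8  | Tolkien | 57365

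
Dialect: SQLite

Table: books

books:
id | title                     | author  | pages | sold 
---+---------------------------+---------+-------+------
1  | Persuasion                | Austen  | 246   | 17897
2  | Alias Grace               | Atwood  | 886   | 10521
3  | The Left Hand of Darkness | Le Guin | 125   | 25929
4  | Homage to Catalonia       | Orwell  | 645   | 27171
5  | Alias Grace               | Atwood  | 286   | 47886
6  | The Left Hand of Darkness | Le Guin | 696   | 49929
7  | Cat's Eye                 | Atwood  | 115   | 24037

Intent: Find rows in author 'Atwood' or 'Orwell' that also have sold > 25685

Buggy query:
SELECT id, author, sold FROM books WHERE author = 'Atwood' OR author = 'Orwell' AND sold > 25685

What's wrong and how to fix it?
Bug: Without parentheses, AND is evaluated before OR, so the sold filter only applies to the 'Orwell' branch

Fix: Add parentheses around the OR so the AND applies to both alternatives

Corrected query:
SELECT id, author, sold FROM books WHERE (author = 'Atwood' OR author = 'Orwell') AND sold > 25685

Result:
id | author | sold 
---+--------+------
4  | Orwell | 27171
5  | Atwood | 47886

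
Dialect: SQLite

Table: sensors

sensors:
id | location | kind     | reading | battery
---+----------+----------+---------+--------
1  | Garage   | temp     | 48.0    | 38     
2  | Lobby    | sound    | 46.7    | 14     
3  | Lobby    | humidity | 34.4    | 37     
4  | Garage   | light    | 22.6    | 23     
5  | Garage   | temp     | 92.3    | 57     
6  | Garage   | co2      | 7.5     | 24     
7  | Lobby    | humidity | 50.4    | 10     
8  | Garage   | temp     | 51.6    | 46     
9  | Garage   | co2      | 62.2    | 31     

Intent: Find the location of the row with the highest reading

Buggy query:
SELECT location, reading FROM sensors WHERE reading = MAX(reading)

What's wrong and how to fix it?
Bug: WHERE is evaluated per row; an aggregate over the whole table isn't defined there

Fix: Wrap MAX in a scalar subquery so WHERE compares against a single value

Corrected query:
SELECT location, reading FROM sensors WHERE reading = (SELECT MAX(reading) FROM sensors)

Result:
location | reading
---------+--------
Garage   | 92.3   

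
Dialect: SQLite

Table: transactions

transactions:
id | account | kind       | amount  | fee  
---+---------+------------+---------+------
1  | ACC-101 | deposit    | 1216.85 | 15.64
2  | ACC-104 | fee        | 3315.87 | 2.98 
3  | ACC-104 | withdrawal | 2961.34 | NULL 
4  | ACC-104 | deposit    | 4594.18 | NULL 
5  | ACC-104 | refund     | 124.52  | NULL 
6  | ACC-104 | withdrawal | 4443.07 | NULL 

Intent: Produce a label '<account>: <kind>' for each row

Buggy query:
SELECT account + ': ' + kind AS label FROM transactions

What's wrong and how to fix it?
Bug: SQLite uses || for string concatenation; + coerces text to numbers (yielding 0)

Fix: Replace + with || to concatenate text

Corrected query:
SELECT account || ': ' || kind AS label FROM transactions

Result:
label              
-------------------
ACC-101: deposit   
ACC-104: fee       
ACC-104: withdrawal
ACC-104: deposit   
ACC-104: refund    
ACC-104: withdrawal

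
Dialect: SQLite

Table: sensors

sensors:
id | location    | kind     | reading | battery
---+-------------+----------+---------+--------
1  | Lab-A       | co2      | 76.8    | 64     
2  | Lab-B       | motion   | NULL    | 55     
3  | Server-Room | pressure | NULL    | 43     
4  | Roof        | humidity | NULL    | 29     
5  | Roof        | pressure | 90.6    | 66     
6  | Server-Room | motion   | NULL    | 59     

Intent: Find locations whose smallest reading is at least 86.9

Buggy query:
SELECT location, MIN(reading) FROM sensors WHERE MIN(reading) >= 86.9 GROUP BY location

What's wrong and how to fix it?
Bug: MIN() in WHERE is a misuse of aggregate

Fix: Replace WHERE with HAVING after the GROUP BY

Corrected query:
SELECT location, MIN(reading) FROM sensors GROUP BY location HAVING MIN(reading) >= 86.9

Result:
location | MIN(reading)
---------+-------------
Roof     | 90.6        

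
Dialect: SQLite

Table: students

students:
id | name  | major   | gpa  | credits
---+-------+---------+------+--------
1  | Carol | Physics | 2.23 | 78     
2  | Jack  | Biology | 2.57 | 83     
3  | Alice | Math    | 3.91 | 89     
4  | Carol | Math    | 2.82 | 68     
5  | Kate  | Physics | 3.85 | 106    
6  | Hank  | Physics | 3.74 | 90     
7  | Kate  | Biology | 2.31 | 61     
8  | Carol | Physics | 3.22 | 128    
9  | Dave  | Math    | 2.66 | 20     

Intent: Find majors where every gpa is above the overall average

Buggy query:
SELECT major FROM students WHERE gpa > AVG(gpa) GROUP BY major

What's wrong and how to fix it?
Bug: AVG() is an aggregate; it can't sit directly in WHERE

Fix: Compute the overall average in a scalar subquery and compare each group's MIN against it in HAVING

Corrected query:
SELECT major FROM students GROUP BY major HAVING MIN(gpa) > (SELECT AVG(gpa) FROM students)

Result:
(no rows)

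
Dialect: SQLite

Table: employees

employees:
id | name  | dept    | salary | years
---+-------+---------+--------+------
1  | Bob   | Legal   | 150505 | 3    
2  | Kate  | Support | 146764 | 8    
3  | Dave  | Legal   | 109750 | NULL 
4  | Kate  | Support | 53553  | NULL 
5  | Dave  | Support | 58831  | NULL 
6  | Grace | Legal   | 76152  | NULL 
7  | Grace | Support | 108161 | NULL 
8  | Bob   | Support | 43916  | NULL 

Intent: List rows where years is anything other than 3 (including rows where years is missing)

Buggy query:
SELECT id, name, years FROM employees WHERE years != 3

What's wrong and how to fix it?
Bug: Inequality against NULL is unknown, not true; rows with NULL are dropped

Fix: Handle NULL separately with IS NULL alongside the inequality

Corrected query:
SELECT id, name, years FROM employees WHERE years != 3 OR years IS NULL

Result:
id | name  | years
---+-------+------
2  | Kate  | 8    
3  | Dave  | NULL 
4  | Kate  | NULL 
5  | Dave  | NULL 
6  | Grace | NULL 
7  | Grace | NULL 
8  | Bob   | NULL 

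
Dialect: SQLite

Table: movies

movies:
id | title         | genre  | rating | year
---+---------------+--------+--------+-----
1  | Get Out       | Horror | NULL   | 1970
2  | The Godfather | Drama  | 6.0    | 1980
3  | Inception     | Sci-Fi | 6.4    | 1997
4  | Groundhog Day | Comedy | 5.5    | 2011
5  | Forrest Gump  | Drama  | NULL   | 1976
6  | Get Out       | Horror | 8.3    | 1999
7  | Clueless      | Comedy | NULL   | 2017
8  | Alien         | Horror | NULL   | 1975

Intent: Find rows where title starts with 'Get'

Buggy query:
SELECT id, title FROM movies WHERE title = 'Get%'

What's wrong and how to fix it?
Bug: '=' compares the literal string including the % character; pattern matching needs LIKE

Fix: Use LIKE for wildcard pattern matching

Corrected query:
SELECT id, title FROM movies WHERE title LIKE 'Get%'

Result:
id | title  
---+--------
1  | Get Out
6  | Get Out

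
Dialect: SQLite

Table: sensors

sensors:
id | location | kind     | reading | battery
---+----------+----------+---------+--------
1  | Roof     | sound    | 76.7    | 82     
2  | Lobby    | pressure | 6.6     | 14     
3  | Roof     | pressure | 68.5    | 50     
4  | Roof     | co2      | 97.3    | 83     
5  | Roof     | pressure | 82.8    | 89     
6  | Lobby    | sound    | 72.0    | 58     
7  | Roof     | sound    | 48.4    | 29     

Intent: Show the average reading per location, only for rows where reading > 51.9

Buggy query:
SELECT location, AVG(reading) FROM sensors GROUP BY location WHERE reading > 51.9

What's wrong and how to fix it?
Bug: Row-level WHERE must come before GROUP BY in the clause order

Fix: Place WHERE between FROM and GROUP BY

Corrected query:
SELECT location, AVG(reading) FROM sensors WHERE reading > 51.9 GROUP BY location

Result:
location | AVG(reading)
---------+-------------
Lobby    | 72          
Roof     | 81.325      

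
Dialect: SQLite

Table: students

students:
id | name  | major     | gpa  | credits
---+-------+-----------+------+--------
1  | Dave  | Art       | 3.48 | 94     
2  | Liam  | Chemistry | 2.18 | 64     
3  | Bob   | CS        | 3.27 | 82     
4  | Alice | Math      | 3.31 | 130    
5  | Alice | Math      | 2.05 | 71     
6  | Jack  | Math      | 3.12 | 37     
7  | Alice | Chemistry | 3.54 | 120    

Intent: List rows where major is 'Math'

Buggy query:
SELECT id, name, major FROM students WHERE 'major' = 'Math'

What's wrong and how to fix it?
Bug: Single quotes denote string literals in SQL; the column name is being compared as a constant string

Fix: Remove the quotes around the column name (or use double quotes for an identifier)

Corrected query:
SELECT id, name, major FROM students WHERE major = 'Math'

Result:
id | name  | major
---+-------+------
4  | Alice | Math 
5  | Alice | Math 
6  | Jack  | Math 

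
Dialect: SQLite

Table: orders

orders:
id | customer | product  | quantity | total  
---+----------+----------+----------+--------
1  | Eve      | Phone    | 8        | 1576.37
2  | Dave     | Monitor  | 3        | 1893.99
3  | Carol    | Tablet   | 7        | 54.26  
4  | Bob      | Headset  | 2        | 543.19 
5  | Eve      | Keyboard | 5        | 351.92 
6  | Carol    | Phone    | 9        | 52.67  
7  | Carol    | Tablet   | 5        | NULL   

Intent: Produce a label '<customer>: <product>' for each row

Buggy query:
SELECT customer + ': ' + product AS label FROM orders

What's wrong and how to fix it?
Bug: SQLite uses || for string concatenation; + coerces text to numbers (yielding 0)

Fix: Use the || operator for string concatenation

Corrected query:
SELECT customer || ': ' || product AS label FROM orders

Result:
label        
-------------
Eve: Phone   
Dave: Monitor
Carol: Tablet
Bob: Headset 
Eve: Keyboard
Carol: Phone 
Carol: Tablet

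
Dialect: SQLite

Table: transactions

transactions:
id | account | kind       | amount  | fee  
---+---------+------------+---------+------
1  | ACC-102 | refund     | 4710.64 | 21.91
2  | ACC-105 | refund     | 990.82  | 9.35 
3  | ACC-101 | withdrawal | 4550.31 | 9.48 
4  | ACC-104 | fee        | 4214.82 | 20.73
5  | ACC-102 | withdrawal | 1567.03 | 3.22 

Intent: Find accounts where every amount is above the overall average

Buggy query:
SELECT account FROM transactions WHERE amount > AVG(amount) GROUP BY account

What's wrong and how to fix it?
Bug: WHERE evaluates per row before aggregation, so AVG() is unavailable

Fix: Compute the overall average in a scalar subquery and compare each group's MIN against it in HAVING

Corrected query:
SELECT account FROM transactions GROUP BY account HAVING MIN(amount) > (SELECT AVG(amount) FROM transactions)

Result:
account
-------
ACC-101
ACC-104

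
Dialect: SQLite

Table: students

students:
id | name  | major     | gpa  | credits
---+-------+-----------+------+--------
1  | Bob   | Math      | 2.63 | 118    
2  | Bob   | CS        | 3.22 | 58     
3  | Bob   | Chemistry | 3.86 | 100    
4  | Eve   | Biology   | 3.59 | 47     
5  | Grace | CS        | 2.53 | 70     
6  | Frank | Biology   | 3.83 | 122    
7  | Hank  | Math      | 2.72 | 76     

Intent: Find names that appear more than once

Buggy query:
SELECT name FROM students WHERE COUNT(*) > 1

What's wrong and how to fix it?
Bug: COUNT(*) is an aggregate and cannot be used in WHERE

Fix: GROUP BY name, then filter groups with HAVING COUNT(*) > 1

Corrected query:
SELECT name FROM students GROUP BY name HAVING COUNT(*) > 1

Result:
name
----
Bob 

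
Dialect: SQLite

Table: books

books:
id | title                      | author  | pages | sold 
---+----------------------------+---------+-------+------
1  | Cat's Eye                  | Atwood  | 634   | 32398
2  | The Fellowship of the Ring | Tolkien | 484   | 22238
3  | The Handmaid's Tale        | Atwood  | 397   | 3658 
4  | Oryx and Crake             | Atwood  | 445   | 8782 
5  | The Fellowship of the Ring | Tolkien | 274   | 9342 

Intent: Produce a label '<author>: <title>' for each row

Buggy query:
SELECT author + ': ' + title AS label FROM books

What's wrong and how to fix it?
Bug: SQLite uses || for string concatenation; + coerces text to numbers (yielding 0)

Fix: Use the || operator for string concatenation

Corrected query:
SELECT author || ': ' || title AS label FROM books

Result:
label                              
-----------------------------------
Atwood: Cat's Eye                  
Tolkien: The Fellowship of the Ring
Atwood: The Handmaid's Tale        
Atwood: Oryx and Crake             
Tolkien: The Fellowship of the Ring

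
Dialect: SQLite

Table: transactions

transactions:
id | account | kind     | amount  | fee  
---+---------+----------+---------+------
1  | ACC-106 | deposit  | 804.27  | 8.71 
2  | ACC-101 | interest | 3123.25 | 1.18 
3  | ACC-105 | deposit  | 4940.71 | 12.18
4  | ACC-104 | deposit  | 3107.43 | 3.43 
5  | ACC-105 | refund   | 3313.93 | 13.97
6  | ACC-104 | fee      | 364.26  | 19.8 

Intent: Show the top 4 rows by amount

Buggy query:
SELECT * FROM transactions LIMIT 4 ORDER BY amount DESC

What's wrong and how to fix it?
Bug: ORDER BY cannot follow LIMIT; LIMIT is the final clause

Fix: Swap the clauses: ORDER BY first, then LIMIT

Corrected query:
SELECT * FROM transactions ORDER BY amount DESC LIMIT 4

Result:
id | account | kind     | amount  | fee  
---+---------+----------+---------+------
3  | ACC-105 | deposit  | 4940.71 | 12.18
5  | ACC-105 | refund   | 3313.93 | 13.97
2  | ACC-101 | interest | 3123.25 | 1.18 
4  | ACC-104 | deposit  | 3107.43 | 3.43 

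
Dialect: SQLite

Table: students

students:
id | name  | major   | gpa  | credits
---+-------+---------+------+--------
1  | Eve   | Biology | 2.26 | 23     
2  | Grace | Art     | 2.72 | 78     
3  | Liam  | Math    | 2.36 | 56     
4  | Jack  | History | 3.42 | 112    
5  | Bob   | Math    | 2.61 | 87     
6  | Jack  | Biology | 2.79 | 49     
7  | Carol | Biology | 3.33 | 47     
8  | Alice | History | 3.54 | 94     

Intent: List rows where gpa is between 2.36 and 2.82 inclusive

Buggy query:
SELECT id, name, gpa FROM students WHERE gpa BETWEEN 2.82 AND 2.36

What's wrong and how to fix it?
Bug: BETWEEN expects the lower bound first; with 2.82 AND 2.36 the range is empty

Fix: Write BETWEEN 2.36 AND 2.82

Corrected query:
SELECT id, name, gpa FROM students WHERE gpa BETWEEN 2.36 AND 2.82

Result:
id | name  | gpa 
---+-------+-----
2  | Grace | 2.72
3  | Liam  | 2.36
5  | Bob   | 2.61
6  | Jack  | 2.79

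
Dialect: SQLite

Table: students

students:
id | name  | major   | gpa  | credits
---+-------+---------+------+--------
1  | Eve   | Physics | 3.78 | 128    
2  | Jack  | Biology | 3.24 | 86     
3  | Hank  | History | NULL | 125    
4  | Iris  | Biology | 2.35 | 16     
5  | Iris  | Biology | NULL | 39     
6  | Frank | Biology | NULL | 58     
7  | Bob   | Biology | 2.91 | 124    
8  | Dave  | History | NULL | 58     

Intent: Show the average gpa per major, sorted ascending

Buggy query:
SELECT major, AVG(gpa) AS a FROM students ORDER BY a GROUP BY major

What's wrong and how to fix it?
Bug: GROUP BY must precede ORDER BY

Fix: Reorder: SELECT … FROM … GROUP BY … ORDER BY …

Corrected query:
SELECT major, AVG(gpa) AS a FROM students GROUP BY major ORDER BY a

Result:
major   | a       
--------+---------
History | NULL    
Biology | 2.833333
Physics | 3.78    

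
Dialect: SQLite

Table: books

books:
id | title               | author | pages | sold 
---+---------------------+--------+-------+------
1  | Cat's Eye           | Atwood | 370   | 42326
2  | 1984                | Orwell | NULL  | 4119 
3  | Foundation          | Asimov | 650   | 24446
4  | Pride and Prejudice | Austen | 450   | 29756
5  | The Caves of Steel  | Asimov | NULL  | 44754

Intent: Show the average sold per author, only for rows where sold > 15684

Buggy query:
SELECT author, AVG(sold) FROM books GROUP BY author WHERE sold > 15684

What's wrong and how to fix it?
Bug: Row-level WHERE must come before GROUP BY in the clause order

Fix: Place WHERE between FROM and GROUP BY

Corrected query:
SELECT author, AVG(sold) FROM books WHERE sold > 15684 GROUP BY author

Result:
author | AVG(sold)
-------+----------
Asimov | 34600    
Atwood | 42326    
Austen | 29756    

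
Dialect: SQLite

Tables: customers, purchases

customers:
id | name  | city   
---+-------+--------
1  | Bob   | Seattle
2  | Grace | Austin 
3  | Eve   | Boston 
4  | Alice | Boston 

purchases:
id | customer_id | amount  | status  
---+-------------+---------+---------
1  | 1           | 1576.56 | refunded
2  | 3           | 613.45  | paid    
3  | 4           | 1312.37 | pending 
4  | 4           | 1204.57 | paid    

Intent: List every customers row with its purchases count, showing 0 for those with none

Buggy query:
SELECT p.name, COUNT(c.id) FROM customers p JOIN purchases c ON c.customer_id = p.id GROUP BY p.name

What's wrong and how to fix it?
Bug: INNER JOIN drops customers rows that have no matching purchases rows

Fix: Switch to LEFT JOIN to retain unmatched parent rows

Corrected query:
SELECT p.name, COUNT(c.id) FROM customers p LEFT JOIN purchases c ON c.customer_id = p.id GROUP BY p.name

Result:
name  | COUNT(c.id)
------+------------
Alice | 2          
Bob   | 1          
Eve   | 1          
Grace | 0          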